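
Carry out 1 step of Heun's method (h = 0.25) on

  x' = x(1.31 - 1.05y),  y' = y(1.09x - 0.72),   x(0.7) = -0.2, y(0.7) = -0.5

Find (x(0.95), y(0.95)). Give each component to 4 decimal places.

-0.3083, -0.3917

Heun on (x,y): k1 = f(s_n, state_n); k2 = f(s_n + h, state_n + h·k1); state_{n+1} = state_n + (h/2)·(k1 + k2).
0.700000: (-0.200000, -0.500000)
  k1 = (-0.367000, 0.469000)
  predictor → (-0.291750, -0.382750)
  k2 = (-0.499443, 0.397297)
  → (-0.308305, -0.391713)
(x(0.95), y(0.95)) ≈ (-0.3083, -0.3917)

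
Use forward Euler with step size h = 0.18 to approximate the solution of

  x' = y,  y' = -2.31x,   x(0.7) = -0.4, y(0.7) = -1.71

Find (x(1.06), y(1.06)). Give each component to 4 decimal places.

Euler on (x,y): x_{n+1} = x_n + h·x', y_{n+1} = y_n + h·y'.
0.700000: (-0.400000, -1.710000); f=(-1.710000, 0.924000) → (-0.707800, -1.543680)
0.880000: (-0.707800, -1.543680); f=(-1.543680, 1.635018) → (-0.985662, -1.249377)
(x(1.06), y(1.06)) ≈ (-0.9857, -1.2494)

-0.9857, -1.2494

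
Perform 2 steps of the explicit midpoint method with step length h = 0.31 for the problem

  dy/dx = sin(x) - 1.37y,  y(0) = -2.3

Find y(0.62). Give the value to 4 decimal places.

-0.8678

Midpoint: k1 = f(x_n, y_n); k2 = f(x_n + h/2, y_n + (h/2)·k1); y_{n+1} = y_n + h·k2.
x=0.000000, y=-2.300000:
  k1 = f(0.000000, -2.300000) = 3.151000
  k2 = f(0.155000, -1.811595) = 2.636265
  y ← -2.300000 + 0.31·2.636265 = -1.482758
x=0.310000, y=-1.482758:
  k1 = f(0.310000, -1.482758) = 2.336437
  k2 = f(0.465000, -1.120610) = 1.983659
  y ← -1.482758 + 0.31·1.983659 = -0.867824
y(0.62) ≈ -0.8678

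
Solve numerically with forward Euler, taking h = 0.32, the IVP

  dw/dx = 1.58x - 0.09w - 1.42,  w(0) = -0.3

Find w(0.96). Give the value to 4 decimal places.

-1.1184

Euler: w_{n+1} = w_n + h·f(x_n, w_n).
x=0.000000, w=-0.300000: f=-1.393000 → w ← -0.300000 + 0.32·(-1.393000) = -0.745760
x=0.320000, w=-0.745760: f=-0.847282 → w ← -0.745760 + 0.32·(-0.847282) = -1.016890
x=0.640000, w=-1.016890: f=-0.317280 → w ← -1.016890 + 0.32·(-0.317280) = -1.118420
w(0.96) ≈ -1.1184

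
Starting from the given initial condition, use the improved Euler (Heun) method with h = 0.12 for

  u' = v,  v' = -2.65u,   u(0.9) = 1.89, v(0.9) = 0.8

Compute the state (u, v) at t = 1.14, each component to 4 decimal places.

Heun on (u,v): k1 = f(t_n, state_n); k2 = f(t_n + h, state_n + h·k1); state_{n+1} = state_n + (h/2)·(k1 + k2).
0.900000: (1.890000, 0.800000)
  k1 = (0.800000, -5.008500)
  predictor → (1.986000, 0.198980)
  k2 = (0.198980, -5.262900)
  → (1.949939, 0.183716)
1.020000: (1.949939, 0.183716)
  k1 = (0.183716, -5.167338)
  predictor → (1.971985, -0.436365)
  k2 = (-0.436365, -5.225760)
  → (1.934780, -0.439870)
(u(1.14), v(1.14)) ≈ (1.9348, -0.4399)

1.9348, -0.4399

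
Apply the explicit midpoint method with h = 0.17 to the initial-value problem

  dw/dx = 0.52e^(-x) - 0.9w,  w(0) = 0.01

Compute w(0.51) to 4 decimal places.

Midpoint: k1 = f(x_n, w_n); k2 = f(x_n + h/2, w_n + (h/2)·k1); w_{n+1} = w_n + h·k2.
x=0.000000, w=0.010000:
  k1 = f(0.000000, 0.010000) = 0.511000
  k2 = f(0.085000, 0.053435) = 0.429535
  w ← 0.010000 + 0.17·0.429535 = 0.083021
x=0.170000, w=0.083021:
  k1 = f(0.170000, 0.083021) = 0.363987
  k2 = f(0.255000, 0.113960) = 0.300393
  w ← 0.083021 + 0.17·0.300393 = 0.134088
x=0.340000, w=0.134088:
  k1 = f(0.340000, 0.134088) = 0.249442
  k2 = f(0.425000, 0.155290) = 0.200199
  w ← 0.134088 + 0.17·0.200199 = 0.168122
w(0.51) ≈ 0.1681

0.1681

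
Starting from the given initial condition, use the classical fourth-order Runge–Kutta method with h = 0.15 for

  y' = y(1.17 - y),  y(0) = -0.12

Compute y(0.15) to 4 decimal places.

RK4: k1 = f(s_n, y_n); k2 = f(s_n + h/2, y_n + (h/2)·k1); k3 = f(s_n + h/2, y_n + (h/2)·k2); k4 = f(s_n + h, y_n + h·k3); y_{n+1} = y_n + (h/6)·(k1 + 2k2 + 2k3 + k4).
s=0.000000, y=-0.120000:
  k1 = f(0.000000, -0.120000) = -0.154800
  k2 = f(0.075000, -0.131610) = -0.171305
  k3 = f(0.075000, -0.132848) = -0.173081
  k4 = f(0.150000, -0.145962) = -0.192081
  y ← -0.120000 + (0.15/6)·(k1 + 2k2 + 2k3 + k4) = -0.145891
y(0.15) ≈ -0.1459

-0.1459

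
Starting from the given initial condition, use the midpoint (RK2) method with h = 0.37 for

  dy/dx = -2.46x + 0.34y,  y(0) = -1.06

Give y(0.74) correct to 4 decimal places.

Midpoint: k1 = f(x_n, y_n); k2 = f(x_n + h/2, y_n + (h/2)·k1); y_{n+1} = y_n + h·k2.
x=0.000000, y=-1.060000:
  k1 = f(0.000000, -1.060000) = -0.360400
  k2 = f(0.185000, -1.126674) = -0.838169
  y ← -1.060000 + 0.37·(-0.838169) = -1.370123
x=0.370000, y=-1.370123:
  k1 = f(0.370000, -1.370123) = -1.376042
  k2 = f(0.555000, -1.624690) = -1.917695
  y ← -1.370123 + 0.37·(-1.917695) = -2.079670
y(0.74) ≈ -2.0797

-2.0797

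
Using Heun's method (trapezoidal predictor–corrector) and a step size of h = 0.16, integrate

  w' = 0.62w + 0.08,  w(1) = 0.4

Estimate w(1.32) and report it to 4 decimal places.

Heun: k1 = f(x_n, w_n); k2 = f(x_n + h, w_n + h·k1); w_{n+1} = w_n + (h/2)·(k1 + k2).
x=1.000000, w=0.400000:
  k1 = f(1.000000, 0.400000) = 0.328000
  k2 = f(1.160000, 0.452480) = 0.360538
  w ← 0.400000 + (0.16/2)·(0.328000 + 0.360538) = 0.455083
x=1.160000, w=0.455083:
  k1 = f(1.160000, 0.455083) = 0.362151
  k2 = f(1.320000, 0.513027) = 0.398077
  w ← 0.455083 + (0.16/2)·(0.362151 + 0.398077) = 0.515901
w(1.32) ≈ 0.5159

0.5159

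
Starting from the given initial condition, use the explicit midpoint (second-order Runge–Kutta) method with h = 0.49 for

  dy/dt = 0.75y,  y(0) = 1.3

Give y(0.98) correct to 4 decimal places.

Midpoint: k1 = f(t_n, y_n); k2 = f(t_n + h/2, y_n + (h/2)·k1); y_{n+1} = y_n + h·k2.
t=0.000000, y=1.300000:
  k1 = f(0.000000, 1.300000) = 0.975000
  k2 = f(0.245000, 1.538875) = 1.154156
  y ← 1.300000 + 0.49·1.154156 = 1.865537
t=0.490000, y=1.865537:
  k1 = f(0.490000, 1.865537) = 1.399152
  k2 = f(0.735000, 2.208329) = 1.656247
  y ← 1.865537 + 0.49·1.656247 = 2.677097
y(0.98) ≈ 2.6771

2.6771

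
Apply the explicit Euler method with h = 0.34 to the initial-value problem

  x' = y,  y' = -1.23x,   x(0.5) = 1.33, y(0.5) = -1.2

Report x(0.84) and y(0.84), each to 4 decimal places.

0.9220, -1.7562

Euler on (x,y): x_{n+1} = x_n + h·x', y_{n+1} = y_n + h·y'.
0.500000: (1.330000, -1.200000); f=(-1.200000, -1.635900) → (0.922000, -1.756206)
(x(0.84), y(0.84)) ≈ (0.9220, -1.7562)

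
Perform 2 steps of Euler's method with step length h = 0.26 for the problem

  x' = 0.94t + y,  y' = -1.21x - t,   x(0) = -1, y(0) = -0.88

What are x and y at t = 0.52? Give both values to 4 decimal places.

-1.3123, -0.2464

Euler on (x,y): x_{n+1} = x_n + h·x', y_{n+1} = y_n + h·y'.
0.000000: (-1.000000, -0.880000); f=(-0.880000, 1.210000) → (-1.228800, -0.565400)
0.260000: (-1.228800, -0.565400); f=(-0.321000, 1.226848) → (-1.312260, -0.246420)
(x(0.52), y(0.52)) ≈ (-1.3123, -0.2464)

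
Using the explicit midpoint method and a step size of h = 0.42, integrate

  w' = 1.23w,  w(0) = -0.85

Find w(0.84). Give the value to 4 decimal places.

Midpoint: k1 = f(x_n, w_n); k2 = f(x_n + h/2, w_n + (h/2)·k1); w_{n+1} = w_n + h·k2.
x=0.000000, w=-0.850000:
  k1 = f(0.000000, -0.850000) = -1.045500
  k2 = f(0.210000, -1.069555) = -1.315553
  w ← -0.850000 + 0.42·(-1.315553) = -1.402532
x=0.420000, w=-1.402532:
  k1 = f(0.420000, -1.402532) = -1.725114
  k2 = f(0.630000, -1.764806) = -2.170712
  w ← -1.402532 + 0.42·(-2.170712) = -2.314231
w(0.84) ≈ -2.3142

-2.3142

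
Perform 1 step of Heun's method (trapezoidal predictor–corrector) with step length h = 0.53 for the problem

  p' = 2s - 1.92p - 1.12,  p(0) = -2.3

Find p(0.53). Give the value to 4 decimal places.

Heun: k1 = f(s_n, p_n); k2 = f(s_n + h, p_n + h·k1); p_{n+1} = p_n + (h/2)·(k1 + k2).
s=0.000000, p=-2.300000:
  k1 = f(0.000000, -2.300000) = 3.296000
  k2 = f(0.530000, -0.553120) = 1.001990
  p ← -2.300000 + (0.53/2)·(3.296000 + 1.001990) = -1.161033
p(0.53) ≈ -1.1610

-1.1610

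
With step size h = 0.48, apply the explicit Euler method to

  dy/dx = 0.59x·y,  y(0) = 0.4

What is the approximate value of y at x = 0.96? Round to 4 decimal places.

Euler: y_{n+1} = y_n + h·f(x_n, y_n).
x=0.000000, y=0.400000: f=0.000000 → y ← 0.400000 + 0.48·0.000000 = 0.400000
x=0.480000, y=0.400000: f=0.113280 → y ← 0.400000 + 0.48·0.113280 = 0.454374
y(0.96) ≈ 0.4544

0.4544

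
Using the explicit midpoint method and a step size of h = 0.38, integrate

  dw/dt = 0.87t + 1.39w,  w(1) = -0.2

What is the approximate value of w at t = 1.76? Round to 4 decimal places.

Midpoint: k1 = f(t_n, w_n); k2 = f(t_n + h/2, w_n + (h/2)·k1); w_{n+1} = w_n + h·k2.
t=1.000000, w=-0.200000:
  k1 = f(1.000000, -0.200000) = 0.592000
  k2 = f(1.190000, -0.087520) = 0.913647
  w ← -0.200000 + 0.38·0.913647 = 0.147186
t=1.380000, w=0.147186:
  k1 = f(1.380000, 0.147186) = 1.405188
  k2 = f(1.570000, 0.414172) = 1.941599
  w ← 0.147186 + 0.38·1.941599 = 0.884993
w(1.76) ≈ 0.8850

0.8850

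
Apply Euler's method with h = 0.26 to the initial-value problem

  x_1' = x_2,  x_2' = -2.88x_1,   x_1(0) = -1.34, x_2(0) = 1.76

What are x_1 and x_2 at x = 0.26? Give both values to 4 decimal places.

-0.8824, 2.7634

Euler on (x_1,x_2): x_1_{n+1} = x_1_n + h·x_1', x_2_{n+1} = x_2_n + h·x_2'.
0.000000: (-1.340000, 1.760000); f=(1.760000, 3.859200) → (-0.882400, 2.763392)
(x_1(0.26), x_2(0.26)) ≈ (-0.8824, 2.7634)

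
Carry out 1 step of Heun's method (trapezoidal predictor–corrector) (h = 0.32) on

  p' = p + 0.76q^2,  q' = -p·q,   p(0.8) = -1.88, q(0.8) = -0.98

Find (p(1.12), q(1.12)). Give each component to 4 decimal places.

-2.1241, -1.8393

Heun on (p,q): k1 = f(x_n, state_n); k2 = f(x_n + h, state_n + h·k1); state_{n+1} = state_n + (h/2)·(k1 + k2).
0.800000: (-1.880000, -0.980000)
  k1 = (-1.150096, -1.842400)
  predictor → (-2.248031, -1.569568)
  k2 = (-0.375738, -3.528437)
  → (-2.124133, -1.839334)
(p(1.12), q(1.12)) ≈ (-2.1241, -1.8393)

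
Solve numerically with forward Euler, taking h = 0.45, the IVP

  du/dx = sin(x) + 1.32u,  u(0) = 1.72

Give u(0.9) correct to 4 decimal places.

4.5660

Euler: u_{n+1} = u_n + h·f(x_n, u_n).
x=0.000000, u=1.720000: f=2.270400 → u ← 1.720000 + 0.45·2.270400 = 2.741680
x=0.450000, u=2.741680: f=4.053983 → u ← 2.741680 + 0.45·4.053983 = 4.565972
u(0.9) ≈ 4.5660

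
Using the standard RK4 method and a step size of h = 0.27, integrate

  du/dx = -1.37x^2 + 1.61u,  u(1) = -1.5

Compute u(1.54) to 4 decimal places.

RK4: k1 = f(x_n, u_n); k2 = f(x_n + h/2, u_n + (h/2)·k1); k3 = f(x_n + h/2, u_n + (h/2)·k2); k4 = f(x_n + h, u_n + h·k3); u_{n+1} = u_n + (h/6)·(k1 + 2k2 + 2k3 + k4).
x=1.000000, u=-1.500000:
  k1 = f(1.000000, -1.500000) = -3.785000
  k2 = f(1.135000, -2.010975) = -5.002538
  k3 = f(1.135000, -2.175343) = -5.267170
  k4 = f(1.270000, -2.922136) = -6.914312
  u ← -1.500000 + (0.27/6)·(k1 + 2k2 + 2k3 + k4) = -2.905743
x=1.270000, u=-2.905743:
  k1 = f(1.270000, -2.905743) = -6.887919
  k2 = f(1.405000, -3.835612) = -8.879749
  k3 = f(1.405000, -4.104509) = -9.312674
  k4 = f(1.540000, -5.420165) = -11.975557
  u ← -2.905743 + (0.27/6)·(k1 + 2k2 + 2k3 + k4) = -5.391917
u(1.54) ≈ -5.3919

-5.3919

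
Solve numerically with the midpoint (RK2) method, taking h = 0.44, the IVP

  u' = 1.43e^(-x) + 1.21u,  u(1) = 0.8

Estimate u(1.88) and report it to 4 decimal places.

2.8156

Midpoint: k1 = f(x_n, u_n); k2 = f(x_n + h/2, u_n + (h/2)·k1); u_{n+1} = u_n + h·k2.
x=1.000000, u=0.800000:
  k1 = f(1.000000, 0.800000) = 1.494068
  k2 = f(1.220000, 1.128695) = 1.787900
  u ← 0.800000 + 0.44·1.787900 = 1.586676
x=1.440000, u=1.586676:
  k1 = f(1.440000, 1.586676) = 2.258685
  k2 = f(1.660000, 2.083587) = 2.793039
  u ← 1.586676 + 0.44·2.793039 = 2.815613
u(1.88) ≈ 2.8156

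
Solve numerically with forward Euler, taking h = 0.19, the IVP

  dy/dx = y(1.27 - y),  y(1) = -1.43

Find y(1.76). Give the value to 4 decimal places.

Euler: y_{n+1} = y_n + h·f(x_n, y_n).
x=1.000000, y=-1.430000: f=-3.861000 → y ← -1.430000 + 0.19·(-3.861000) = -2.163590
x=1.190000, y=-2.163590: f=-7.428881 → y ← -2.163590 + 0.19·(-7.428881) = -3.575077
x=1.380000, y=-3.575077: f=-17.321527 → y ← -3.575077 + 0.19·(-17.321527) = -6.866167
x=1.570000, y=-6.866167: f=-55.864288 → y ← -6.866167 + 0.19·(-55.864288) = -17.480382
y(1.76) ≈ -17.4804

-17.4804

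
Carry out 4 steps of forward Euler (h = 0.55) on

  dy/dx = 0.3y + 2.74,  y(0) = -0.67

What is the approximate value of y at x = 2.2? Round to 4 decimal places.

6.4566

Euler: y_{n+1} = y_n + h·f(x_n, y_n).
x=0.000000, y=-0.670000: f=2.539000 → y ← -0.670000 + 0.55·2.539000 = 0.726450
x=0.550000, y=0.726450: f=2.957935 → y ← 0.726450 + 0.55·2.957935 = 2.353314
x=1.100000, y=2.353314: f=3.445994 → y ← 2.353314 + 0.55·3.445994 = 4.248611
x=1.650000, y=4.248611: f=4.014583 → y ← 4.248611 + 0.55·4.014583 = 6.456632
y(2.2) ≈ 6.4566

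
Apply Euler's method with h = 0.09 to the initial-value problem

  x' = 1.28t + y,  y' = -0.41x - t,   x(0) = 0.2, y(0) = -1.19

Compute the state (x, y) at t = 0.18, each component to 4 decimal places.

-0.0045, -1.2089

Euler on (x,y): x_{n+1} = x_n + h·x', y_{n+1} = y_n + h·y'.
0.000000: (0.200000, -1.190000); f=(-1.190000, -0.082000) → (0.092900, -1.197380)
0.090000: (0.092900, -1.197380); f=(-1.082180, -0.128089) → (-0.004496, -1.208908)
(x(0.18), y(0.18)) ≈ (-0.0045, -1.2089)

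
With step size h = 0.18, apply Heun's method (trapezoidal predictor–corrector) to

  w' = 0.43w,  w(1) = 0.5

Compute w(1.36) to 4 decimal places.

0.5836

Heun: k1 = f(x_n, w_n); k2 = f(x_n + h, w_n + h·k1); w_{n+1} = w_n + (h/2)·(k1 + k2).
x=1.000000, w=0.500000:
  k1 = f(1.000000, 0.500000) = 0.215000
  k2 = f(1.180000, 0.538700) = 0.231641
  w ← 0.500000 + (0.18/2)·(0.215000 + 0.231641) = 0.540198
x=1.180000, w=0.540198:
  k1 = f(1.180000, 0.540198) = 0.232285
  k2 = f(1.360000, 0.582009) = 0.250264
  w ← 0.540198 + (0.18/2)·(0.232285 + 0.250264) = 0.583627
w(1.36) ≈ 0.5836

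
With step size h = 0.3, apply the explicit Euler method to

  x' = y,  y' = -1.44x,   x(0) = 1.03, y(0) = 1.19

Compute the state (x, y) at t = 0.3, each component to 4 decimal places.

Euler on (x,y): x_{n+1} = x_n + h·x', y_{n+1} = y_n + h·y'.
0.000000: (1.030000, 1.190000); f=(1.190000, -1.483200) → (1.387000, 0.745040)
(x(0.3), y(0.3)) ≈ (1.3870, 0.7450)

1.3870, 0.7450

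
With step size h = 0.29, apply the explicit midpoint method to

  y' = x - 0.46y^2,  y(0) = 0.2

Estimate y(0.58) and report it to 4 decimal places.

0.3529

Midpoint: k1 = f(x_n, y_n); k2 = f(x_n + h/2, y_n + (h/2)·k1); y_{n+1} = y_n + h·k2.
x=0.000000, y=0.200000:
  k1 = f(0.000000, 0.200000) = -0.018400
  k2 = f(0.145000, 0.197332) = 0.127088
  y ← 0.200000 + 0.29·0.127088 = 0.236855
x=0.290000, y=0.236855:
  k1 = f(0.290000, 0.236855) = 0.264194
  k2 = f(0.435000, 0.275164) = 0.400171
  y ← 0.236855 + 0.29·0.400171 = 0.352905
y(0.58) ≈ 0.3529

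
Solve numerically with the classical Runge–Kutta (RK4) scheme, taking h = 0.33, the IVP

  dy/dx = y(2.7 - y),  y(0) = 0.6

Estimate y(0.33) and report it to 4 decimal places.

RK4: k1 = f(x_n, y_n); k2 = f(x_n + h/2, y_n + (h/2)·k1); k3 = f(x_n + h/2, y_n + (h/2)·k2); k4 = f(x_n + h, y_n + h·k3); y_{n+1} = y_n + (h/6)·(k1 + 2k2 + 2k3 + k4).
x=0.000000, y=0.600000:
  k1 = f(0.000000, 0.600000) = 1.260000
  k2 = f(0.165000, 0.807900) = 1.528628
  k3 = f(0.165000, 0.852224) = 1.574719
  k4 = f(0.330000, 1.119657) = 1.769442
  y ← 0.600000 + (0.33/6)·(k1 + 2k2 + 2k3 + k4) = 1.107987
y(0.33) ≈ 1.1080

1.1080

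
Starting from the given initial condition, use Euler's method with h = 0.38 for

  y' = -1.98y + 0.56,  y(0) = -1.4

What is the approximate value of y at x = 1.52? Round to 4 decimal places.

0.2765

Euler: y_{n+1} = y_n + h·f(x_n, y_n).
x=0.000000, y=-1.400000: f=3.332000 → y ← -1.400000 + 0.38·3.332000 = -0.133840
x=0.380000, y=-0.133840: f=0.825003 → y ← -0.133840 + 0.38·0.825003 = 0.179661
x=0.760000, y=0.179661: f=0.204271 → y ← 0.179661 + 0.38·0.204271 = 0.257284
x=1.140000, y=0.257284: f=0.050577 → y ← 0.257284 + 0.38·0.050577 = 0.276504
y(1.52) ≈ 0.2765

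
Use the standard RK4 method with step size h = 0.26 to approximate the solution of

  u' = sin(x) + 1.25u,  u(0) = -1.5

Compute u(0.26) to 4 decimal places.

-2.0384

RK4: k1 = f(x_n, u_n); k2 = f(x_n + h/2, u_n + (h/2)·k1); k3 = f(x_n + h/2, u_n + (h/2)·k2); k4 = f(x_n + h, u_n + h·k3); u_{n+1} = u_n + (h/6)·(k1 + 2k2 + 2k3 + k4).
x=0.000000, u=-1.500000:
  k1 = f(0.000000, -1.500000) = -1.875000
  k2 = f(0.130000, -1.743750) = -2.050053
  k3 = f(0.130000, -1.766507) = -2.078500
  k4 = f(0.260000, -2.040410) = -2.293432
  u ← -1.500000 + (0.26/6)·(k1 + 2k2 + 2k3 + k4) = -2.038440
u(0.26) ≈ -2.0384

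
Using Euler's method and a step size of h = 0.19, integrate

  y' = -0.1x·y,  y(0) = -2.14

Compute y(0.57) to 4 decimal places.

Euler: y_{n+1} = y_n + h·f(x_n, y_n).
x=0.000000, y=-2.140000: f=0.000000 → y ← -2.140000 + 0.19·0.000000 = -2.140000
x=0.190000, y=-2.140000: f=0.040660 → y ← -2.140000 + 0.19·0.040660 = -2.132275
x=0.380000, y=-2.132275: f=0.081026 → y ← -2.132275 + 0.19·0.081026 = -2.116880
y(0.57) ≈ -2.1169

-2.1169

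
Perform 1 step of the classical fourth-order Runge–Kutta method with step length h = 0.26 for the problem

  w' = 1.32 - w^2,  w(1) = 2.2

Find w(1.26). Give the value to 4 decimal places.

RK4: k1 = f(x_n, w_n); k2 = f(x_n + h/2, w_n + (h/2)·k1); k3 = f(x_n + h/2, w_n + (h/2)·k2); k4 = f(x_n + h, w_n + h·k3); w_{n+1} = w_n + (h/6)·(k1 + 2k2 + 2k3 + k4).
x=1.000000, w=2.200000:
  k1 = f(1.000000, 2.200000) = -3.520000
  k2 = f(1.130000, 1.742400) = -1.715958
  k3 = f(1.130000, 1.976925) = -2.588234
  k4 = f(1.260000, 1.527059) = -1.011909
  w ← 2.200000 + (0.26/6)·(k1 + 2k2 + 2k3 + k4) = 1.630587
w(1.26) ≈ 1.6306

1.6306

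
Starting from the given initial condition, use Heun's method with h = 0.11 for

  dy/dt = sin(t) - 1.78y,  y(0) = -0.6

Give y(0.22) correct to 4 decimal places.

-0.3849

Heun: k1 = f(t_n, y_n); k2 = f(t_n + h, y_n + h·k1); y_{n+1} = y_n + (h/2)·(k1 + k2).
t=0.000000, y=-0.600000:
  k1 = f(0.000000, -0.600000) = 1.068000
  k2 = f(0.110000, -0.482520) = 0.968664
  y ← -0.600000 + (0.11/2)·(1.068000 + 0.968664) = -0.487983
t=0.110000, y=-0.487983:
  k1 = f(0.110000, -0.487983) = 0.978389
  k2 = f(0.220000, -0.380361) = 0.895272
  y ← -0.487983 + (0.11/2)·(0.978389 + 0.895272) = -0.384932
y(0.22) ≈ -0.3849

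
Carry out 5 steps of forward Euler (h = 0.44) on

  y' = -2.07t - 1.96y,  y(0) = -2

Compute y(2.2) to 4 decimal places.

Euler: y_{n+1} = y_n + h·f(t_n, y_n).
t=0.000000, y=-2.000000: f=3.920000 → y ← -2.000000 + 0.44·3.920000 = -0.275200
t=0.440000, y=-0.275200: f=-0.371408 → y ← -0.275200 + 0.44·(-0.371408) = -0.438620
t=0.880000, y=-0.438620: f=-0.961906 → y ← -0.438620 + 0.44·(-0.961906) = -0.861858
t=1.320000, y=-0.861858: f=-1.043158 → y ← -0.861858 + 0.44·(-1.043158) = -1.320848
t=1.760000, y=-1.320848: f=-1.054339 → y ← -1.320848 + 0.44·(-1.054339) = -1.784757
y(2.2) ≈ -1.7848

-1.7848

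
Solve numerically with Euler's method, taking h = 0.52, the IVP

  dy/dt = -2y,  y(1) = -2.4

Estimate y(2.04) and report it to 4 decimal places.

-0.0038

Euler: y_{n+1} = y_n + h·f(t_n, y_n).
t=1.000000, y=-2.400000: f=4.800000 → y ← -2.400000 + 0.52·4.800000 = 0.096000
t=1.520000, y=0.096000: f=-0.192000 → y ← 0.096000 + 0.52·(-0.192000) = -0.003840
y(2.04) ≈ -0.0038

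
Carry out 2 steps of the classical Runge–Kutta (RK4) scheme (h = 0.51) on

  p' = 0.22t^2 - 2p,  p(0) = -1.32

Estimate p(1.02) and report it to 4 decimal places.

-0.1285

RK4: k1 = f(t_n, p_n); k2 = f(t_n + h/2, p_n + (h/2)·k1); k3 = f(t_n + h/2, p_n + (h/2)·k2); k4 = f(t_n + h, p_n + h·k3); p_{n+1} = p_n + (h/6)·(k1 + 2k2 + 2k3 + k4).
t=0.000000, p=-1.320000:
  k1 = f(0.000000, -1.320000) = 2.640000
  k2 = f(0.255000, -0.646800) = 1.307906
  k3 = f(0.255000, -0.986484) = 1.987274
  k4 = f(0.510000, -0.306490) = 0.670203
  p ← -1.320000 + (0.51/6)·(k1 + 2k2 + 2k3 + k4) = -0.478452
t=0.510000, p=-0.478452:
  k1 = f(0.510000, -0.478452) = 1.014127
  k2 = f(0.765000, -0.219850) = 0.568450
  k3 = f(0.765000, -0.333498) = 0.795745
  k4 = f(1.020000, -0.072622) = 0.374133
  p ← -0.478452 + (0.51/6)·(k1 + 2k2 + 2k3 + k4) = -0.128537
p(1.02) ≈ -0.1285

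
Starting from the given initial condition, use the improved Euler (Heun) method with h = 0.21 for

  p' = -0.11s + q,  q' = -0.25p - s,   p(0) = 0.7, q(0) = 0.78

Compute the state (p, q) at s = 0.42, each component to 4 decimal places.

Heun on (p,q): k1 = f(s_n, state_n); k2 = f(s_n + h, state_n + h·k1); state_{n+1} = state_n + (h/2)·(k1 + k2).
0.000000: (0.700000, 0.780000)
  k1 = (0.780000, -0.175000)
  predictor → (0.863800, 0.743250)
  k2 = (0.720150, -0.425950)
  → (0.857516, 0.716900)
0.210000: (0.857516, 0.716900)
  k1 = (0.693800, -0.424379)
  predictor → (1.003214, 0.627781)
  k2 = (0.581581, -0.670803)
  → (0.991431, 0.601906)
(p(0.42), q(0.42)) ≈ (0.9914, 0.6019)

0.9914, 0.6019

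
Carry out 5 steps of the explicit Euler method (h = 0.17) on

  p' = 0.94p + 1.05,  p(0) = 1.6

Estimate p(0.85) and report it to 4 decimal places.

Euler: p_{n+1} = p_n + h·f(t_n, p_n).
t=0.000000, p=1.600000: f=2.554000 → p ← 1.600000 + 0.17·2.554000 = 2.034180
t=0.170000, p=2.034180: f=2.962129 → p ← 2.034180 + 0.17·2.962129 = 2.537742
t=0.340000, p=2.537742: f=3.435477 → p ← 2.537742 + 0.17·3.435477 = 3.121773
t=0.510000, p=3.121773: f=3.984467 → p ← 3.121773 + 0.17·3.984467 = 3.799132
t=0.680000, p=3.799132: f=4.621185 → p ← 3.799132 + 0.17·4.621185 = 4.584734
p(0.85) ≈ 4.5847

4.5847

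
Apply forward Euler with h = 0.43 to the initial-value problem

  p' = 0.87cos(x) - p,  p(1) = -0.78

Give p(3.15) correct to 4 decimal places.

-0.5324

Euler: p_{n+1} = p_n + h·f(x_n, p_n).
x=1.000000, p=-0.780000: f=1.250063 → p ← -0.780000 + 0.43·1.250063 = -0.242473
x=1.430000, p=-0.242473: f=0.364561 → p ← -0.242473 + 0.43·0.364561 = -0.085712
x=1.860000, p=-0.085712: f=-0.162403 → p ← -0.085712 + 0.43·(-0.162403) = -0.155545
x=2.290000, p=-0.155545: f=-0.417599 → p ← -0.155545 + 0.43·(-0.417599) = -0.335112
x=2.720000, p=-0.335112: f=-0.458709 → p ← -0.335112 + 0.43·(-0.458709) = -0.532357
p(3.15) ≈ -0.5324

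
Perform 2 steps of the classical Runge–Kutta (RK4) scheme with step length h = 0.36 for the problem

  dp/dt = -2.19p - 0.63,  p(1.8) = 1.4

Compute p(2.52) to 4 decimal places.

0.0645

RK4: k1 = f(t_n, p_n); k2 = f(t_n + h/2, p_n + (h/2)·k1); k3 = f(t_n + h/2, p_n + (h/2)·k2); k4 = f(t_n + h, p_n + h·k3); p_{n+1} = p_n + (h/6)·(k1 + 2k2 + 2k3 + k4).
t=1.800000, p=1.400000:
  k1 = f(1.800000, 1.400000) = -3.696000
  k2 = f(1.980000, 0.734720) = -2.239037
  k3 = f(1.980000, 0.996973) = -2.813372
  k4 = f(2.160000, 0.387186) = -1.477938
  p ← 1.400000 + (0.36/6)·(k1 + 2k2 + 2k3 + k4) = 0.483275
t=2.160000, p=0.483275:
  k1 = f(2.160000, 0.483275) = -1.688372
  k2 = f(2.340000, 0.179368) = -1.022816
  k3 = f(2.340000, 0.299168) = -1.285178
  k4 = f(2.520000, 0.020611) = -0.675137
  p ← 0.483275 + (0.36/6)·(k1 + 2k2 + 2k3 + k4) = 0.064505
p(2.52) ≈ 0.0645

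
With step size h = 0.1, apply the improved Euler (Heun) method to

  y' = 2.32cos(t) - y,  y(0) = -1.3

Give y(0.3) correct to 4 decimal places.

Heun: k1 = f(t_n, y_n); k2 = f(t_n + h, y_n + h·k1); y_{n+1} = y_n + (h/2)·(k1 + k2).
t=0.000000, y=-1.300000:
  k1 = f(0.000000, -1.300000) = 3.620000
  k2 = f(0.100000, -0.938000) = 3.246410
  y ← -1.300000 + (0.1/2)·(3.620000 + 3.246410) = -0.956680
t=0.100000, y=-0.956680:
  k1 = f(0.100000, -0.956680) = 3.265089
  k2 = f(0.200000, -0.630171) = 2.903925
  y ← -0.956680 + (0.1/2)·(3.265089 + 2.903925) = -0.648229
t=0.200000, y=-0.648229:
  k1 = f(0.200000, -0.648229) = 2.921983
  k2 = f(0.300000, -0.356030) = 2.572411
  y ← -0.648229 + (0.1/2)·(2.921983 + 2.572411) = -0.373509
y(0.3) ≈ -0.3735

-0.3735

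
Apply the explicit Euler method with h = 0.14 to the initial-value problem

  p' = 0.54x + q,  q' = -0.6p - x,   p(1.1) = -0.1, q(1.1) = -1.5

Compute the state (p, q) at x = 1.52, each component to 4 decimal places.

Euler on (p,q): p_{n+1} = p_n + h·p', q_{n+1} = q_n + h·q'.
1.100000: (-0.100000, -1.500000); f=(-0.906000, -1.040000) → (-0.226840, -1.645600)
1.240000: (-0.226840, -1.645600); f=(-0.976000, -1.103896) → (-0.363480, -1.800145)
1.380000: (-0.363480, -1.800145); f=(-1.054945, -1.161912) → (-0.511172, -1.962813)
(p(1.52), q(1.52)) ≈ (-0.5112, -1.9628)

-0.5112, -1.9628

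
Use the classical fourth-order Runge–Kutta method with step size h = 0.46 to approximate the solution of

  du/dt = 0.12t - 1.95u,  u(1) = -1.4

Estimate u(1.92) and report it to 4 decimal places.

RK4: k1 = f(t_n, u_n); k2 = f(t_n + h/2, u_n + (h/2)·k1); k3 = f(t_n + h/2, u_n + (h/2)·k2); k4 = f(t_n + h, u_n + h·k3); u_{n+1} = u_n + (h/6)·(k1 + 2k2 + 2k3 + k4).
t=1.000000, u=-1.400000:
  k1 = f(1.000000, -1.400000) = 2.850000
  k2 = f(1.230000, -0.744500) = 1.599375
  k3 = f(1.230000, -1.032144) = 2.160280
  k4 = f(1.460000, -0.406271) = 0.967429
  u ← -1.400000 + (0.46/6)·(k1 + 2k2 + 2k3 + k4) = -0.530850
t=1.460000, u=-0.530850:
  k1 = f(1.460000, -0.530850) = 1.210357
  k2 = f(1.690000, -0.252468) = 0.695112
  k3 = f(1.690000, -0.370974) = 0.926200
  k4 = f(1.920000, -0.104798) = 0.434756
  u ← -0.530850 + (0.46/6)·(k1 + 2k2 + 2k3 + k4) = -0.156123
u(1.92) ≈ -0.1561

-0.1561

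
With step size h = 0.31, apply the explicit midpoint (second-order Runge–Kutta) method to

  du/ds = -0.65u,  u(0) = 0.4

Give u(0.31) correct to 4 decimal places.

Midpoint: k1 = f(s_n, u_n); k2 = f(s_n + h/2, u_n + (h/2)·k1); u_{n+1} = u_n + h·k2.
s=0.000000, u=0.400000:
  k1 = f(0.000000, 0.400000) = -0.260000
  k2 = f(0.155000, 0.359700) = -0.233805
  u ← 0.400000 + 0.31·(-0.233805) = 0.327520
u(0.31) ≈ 0.3275

0.3275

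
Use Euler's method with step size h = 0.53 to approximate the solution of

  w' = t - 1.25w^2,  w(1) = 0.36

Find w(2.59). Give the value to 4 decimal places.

1.3456

Euler: w_{n+1} = w_n + h·f(t_n, w_n).
t=1.000000, w=0.360000: f=0.838000 → w ← 0.360000 + 0.53·0.838000 = 0.804140
t=1.530000, w=0.804140: f=0.721699 → w ← 0.804140 + 0.53·0.721699 = 1.186640
t=2.060000, w=1.186640: f=0.299856 → w ← 1.186640 + 0.53·0.299856 = 1.345564
w(2.59) ≈ 1.3456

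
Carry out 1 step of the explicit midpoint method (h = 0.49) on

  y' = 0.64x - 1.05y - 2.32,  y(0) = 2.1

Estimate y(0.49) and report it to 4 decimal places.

0.5300

Midpoint: k1 = f(x_n, y_n); k2 = f(x_n + h/2, y_n + (h/2)·k1); y_{n+1} = y_n + h·k2.
x=0.000000, y=2.100000:
  k1 = f(0.000000, 2.100000) = -4.525000
  k2 = f(0.245000, 0.991375) = -3.204144
  y ← 2.100000 + 0.49·(-3.204144) = 0.529970
y(0.49) ≈ 0.5300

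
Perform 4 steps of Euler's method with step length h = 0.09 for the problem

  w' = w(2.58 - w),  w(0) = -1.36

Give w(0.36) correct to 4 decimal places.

-5.9255

Euler: w_{n+1} = w_n + h·f(x_n, w_n).
x=0.000000, w=-1.360000: f=-5.358400 → w ← -1.360000 + 0.09·(-5.358400) = -1.842256
x=0.090000, w=-1.842256: f=-8.146928 → w ← -1.842256 + 0.09·(-8.146928) = -2.575479
x=0.180000, w=-2.575479: f=-13.277832 → w ← -2.575479 + 0.09·(-13.277832) = -3.770484
x=0.270000, w=-3.770484: f=-23.944402 → w ← -3.770484 + 0.09·(-23.944402) = -5.925480
w(0.36) ≈ -5.9255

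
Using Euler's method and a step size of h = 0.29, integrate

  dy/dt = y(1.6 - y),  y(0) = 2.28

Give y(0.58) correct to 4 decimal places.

Euler: y_{n+1} = y_n + h·f(t_n, y_n).
t=0.000000, y=2.280000: f=-1.550400 → y ← 2.280000 + 0.29·(-1.550400) = 1.830384
t=0.290000, y=1.830384: f=-0.421691 → y ← 1.830384 + 0.29·(-0.421691) = 1.708094
y(0.58) ≈ 1.7081

1.7081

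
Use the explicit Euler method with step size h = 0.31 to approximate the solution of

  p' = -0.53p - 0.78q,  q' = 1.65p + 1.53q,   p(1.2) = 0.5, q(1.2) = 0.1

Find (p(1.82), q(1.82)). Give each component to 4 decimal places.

Euler on (p,q): p_{n+1} = p_n + h·p', q_{n+1} = q_n + h·q'.
1.200000: (0.500000, 0.100000); f=(-0.343000, 0.978000) → (0.393670, 0.403180)
1.510000: (0.393670, 0.403180); f=(-0.523126, 1.266421) → (0.231501, 0.795770)
(p(1.82), q(1.82)) ≈ (0.2315, 0.7958)

0.2315, 0.7958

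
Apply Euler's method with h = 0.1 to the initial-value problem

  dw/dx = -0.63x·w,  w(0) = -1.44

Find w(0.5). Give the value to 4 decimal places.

Euler: w_{n+1} = w_n + h·f(x_n, w_n).
x=0.000000, w=-1.440000: f=0.000000 → w ← -1.440000 + 0.1·0.000000 = -1.440000
x=0.100000, w=-1.440000: f=0.090720 → w ← -1.440000 + 0.1·0.090720 = -1.430928
x=0.200000, w=-1.430928: f=0.180297 → w ← -1.430928 + 0.1·0.180297 = -1.412898
x=0.300000, w=-1.412898: f=0.267038 → w ← -1.412898 + 0.1·0.267038 = -1.386195
x=0.400000, w=-1.386195: f=0.349321 → w ← -1.386195 + 0.1·0.349321 = -1.351262
w(0.5) ≈ -1.3513

-1.3513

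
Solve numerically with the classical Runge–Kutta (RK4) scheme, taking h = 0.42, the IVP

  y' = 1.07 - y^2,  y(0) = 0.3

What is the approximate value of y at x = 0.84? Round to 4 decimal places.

RK4: k1 = f(x_n, y_n); k2 = f(x_n + h/2, y_n + (h/2)·k1); k3 = f(x_n + h/2, y_n + (h/2)·k2); k4 = f(x_n + h, y_n + h·k3); y_{n+1} = y_n + (h/6)·(k1 + 2k2 + 2k3 + k4).
x=0.000000, y=0.300000:
  k1 = f(0.000000, 0.300000) = 0.980000
  k2 = f(0.210000, 0.505800) = 0.814166
  k3 = f(0.210000, 0.470975) = 0.848183
  k4 = f(0.420000, 0.656237) = 0.639353
  y ← 0.300000 + (0.42/6)·(k1 + 2k2 + 2k3 + k4) = 0.646084
x=0.420000, y=0.646084:
  k1 = f(0.420000, 0.646084) = 0.652576
  k2 = f(0.630000, 0.783125) = 0.456716
  k3 = f(0.630000, 0.741994) = 0.519445
  k4 = f(0.840000, 0.864250) = 0.323071
  y ← 0.646084 + (0.42/6)·(k1 + 2k2 + 2k3 + k4) = 0.851041
y(0.84) ≈ 0.8510

0.8510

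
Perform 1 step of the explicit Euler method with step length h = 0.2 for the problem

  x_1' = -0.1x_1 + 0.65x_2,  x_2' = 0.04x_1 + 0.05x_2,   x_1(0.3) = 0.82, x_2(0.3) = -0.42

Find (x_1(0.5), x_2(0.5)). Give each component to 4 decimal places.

0.7490, -0.4176

Euler on (x_1,x_2): x_1_{n+1} = x_1_n + h·x_1', x_2_{n+1} = x_2_n + h·x_2'.
0.300000: (0.820000, -0.420000); f=(-0.355000, 0.011800) → (0.749000, -0.417640)
(x_1(0.5), x_2(0.5)) ≈ (0.7490, -0.4176)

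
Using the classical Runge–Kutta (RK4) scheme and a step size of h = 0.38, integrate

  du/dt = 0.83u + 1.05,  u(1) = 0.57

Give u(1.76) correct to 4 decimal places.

2.1831

RK4: k1 = f(t_n, u_n); k2 = f(t_n + h/2, u_n + (h/2)·k1); k3 = f(t_n + h/2, u_n + (h/2)·k2); k4 = f(t_n + h, u_n + h·k3); u_{n+1} = u_n + (h/6)·(k1 + 2k2 + 2k3 + k4).
t=1.000000, u=0.570000:
  k1 = f(1.000000, 0.570000) = 1.523100
  k2 = f(1.190000, 0.859389) = 1.763293
  k3 = f(1.190000, 0.905026) = 1.801171
  k4 = f(1.380000, 1.254445) = 2.091189
  u ← 0.570000 + (0.38/6)·(k1 + 2k2 + 2k3 + k4) = 1.250404
t=1.380000, u=1.250404:
  k1 = f(1.380000, 1.250404) = 2.087835
  k2 = f(1.570000, 1.647092) = 2.417087
  k3 = f(1.570000, 1.709650) = 2.469010
  k4 = f(1.760000, 2.188627) = 2.866561
  u ← 1.250404 + (0.38/6)·(k1 + 2k2 + 2k3 + k4) = 2.183088
u(1.76) ≈ 2.1831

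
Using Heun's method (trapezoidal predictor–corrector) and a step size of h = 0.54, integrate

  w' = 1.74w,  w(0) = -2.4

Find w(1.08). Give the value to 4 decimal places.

Heun: k1 = f(s_n, w_n); k2 = f(s_n + h, w_n + h·k1); w_{n+1} = w_n + (h/2)·(k1 + k2).
s=0.000000, w=-2.400000:
  k1 = f(0.000000, -2.400000) = -4.176000
  k2 = f(0.540000, -4.655040) = -8.099770
  w ← -2.400000 + (0.54/2)·(-4.176000 + (-8.099770)) = -5.714458
s=0.540000, w=-5.714458:
  k1 = f(0.540000, -5.714458) = -9.943157
  k2 = f(1.080000, -11.083762) = -19.285746
  w ← -5.714458 + (0.54/2)·(-9.943157 + (-19.285746)) = -13.606262
w(1.08) ≈ -13.6063

-13.6063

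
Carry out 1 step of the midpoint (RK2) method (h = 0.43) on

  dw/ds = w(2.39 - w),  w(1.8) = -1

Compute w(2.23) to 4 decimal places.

Midpoint: k1 = f(s_n, w_n); k2 = f(s_n + h/2, w_n + (h/2)·k1); w_{n+1} = w_n + h·k2.
s=1.800000, w=-1.000000:
  k1 = f(1.800000, -1.000000) = -3.390000
  k2 = f(2.015000, -1.728850) = -7.120874
  w ← -1.000000 + 0.43·(-7.120874) = -4.061976
w(2.23) ≈ -4.0620

-4.0620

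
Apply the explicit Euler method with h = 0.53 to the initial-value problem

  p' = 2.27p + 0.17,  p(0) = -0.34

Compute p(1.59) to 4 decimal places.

-2.9097

Euler: p_{n+1} = p_n + h·f(x_n, p_n).
x=0.000000, p=-0.340000: f=-0.601800 → p ← -0.340000 + 0.53·(-0.601800) = -0.658954
x=0.530000, p=-0.658954: f=-1.325826 → p ← -0.658954 + 0.53·(-1.325826) = -1.361642
x=1.060000, p=-1.361642: f=-2.920926 → p ← -1.361642 + 0.53·(-2.920926) = -2.909733
p(1.59) ≈ -2.9097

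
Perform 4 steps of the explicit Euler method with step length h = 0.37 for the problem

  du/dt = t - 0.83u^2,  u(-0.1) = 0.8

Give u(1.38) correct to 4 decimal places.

Euler: u_{n+1} = u_n + h·f(t_n, u_n).
t=-0.100000, u=0.800000: f=-0.631200 → u ← 0.800000 + 0.37·(-0.631200) = 0.566456
t=0.270000, u=0.566456: f=0.003676 → u ← 0.566456 + 0.37·0.003676 = 0.567816
t=0.640000, u=0.567816: f=0.372395 → u ← 0.567816 + 0.37·0.372395 = 0.705602
t=1.010000, u=0.705602: f=0.596764 → u ← 0.705602 + 0.37·0.596764 = 0.926405
u(1.38) ≈ 0.9264

0.9264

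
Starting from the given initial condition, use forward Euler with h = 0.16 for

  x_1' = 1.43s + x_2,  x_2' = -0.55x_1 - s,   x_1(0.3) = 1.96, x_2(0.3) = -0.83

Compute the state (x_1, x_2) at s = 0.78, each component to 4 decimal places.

Euler on (x_1,x_2): x_1_{n+1} = x_1_n + h·x_1', x_2_{n+1} = x_2_n + h·x_2'.
0.300000: (1.960000, -0.830000); f=(-0.401000, -1.378000) → (1.895840, -1.050480)
0.460000: (1.895840, -1.050480); f=(-0.392680, -1.502712) → (1.833011, -1.290914)
0.620000: (1.833011, -1.290914); f=(-0.404314, -1.628156) → (1.768321, -1.551419)
(x_1(0.78), x_2(0.78)) ≈ (1.7683, -1.5514)

1.7683, -1.5514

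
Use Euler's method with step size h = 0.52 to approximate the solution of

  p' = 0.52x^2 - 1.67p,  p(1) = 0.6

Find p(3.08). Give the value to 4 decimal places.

Euler: p_{n+1} = p_n + h·f(x_n, p_n).
x=1.000000, p=0.600000: f=-0.482000 → p ← 0.600000 + 0.52·(-0.482000) = 0.349360
x=1.520000, p=0.349360: f=0.617977 → p ← 0.349360 + 0.52·0.617977 = 0.670708
x=2.040000, p=0.670708: f=1.043950 → p ← 0.670708 + 0.52·1.043950 = 1.213562
x=2.560000, p=1.213562: f=1.381224 → p ← 1.213562 + 0.52·1.381224 = 1.931798
p(3.08) ≈ 1.9318

1.9318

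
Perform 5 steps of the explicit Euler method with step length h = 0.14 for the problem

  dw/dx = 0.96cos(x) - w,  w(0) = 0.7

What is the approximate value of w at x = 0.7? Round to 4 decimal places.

0.8024

Euler: w_{n+1} = w_n + h·f(x_n, w_n).
x=0.000000, w=0.700000: f=0.260000 → w ← 0.700000 + 0.14·0.260000 = 0.736400
x=0.140000, w=0.736400: f=0.214207 → w ← 0.736400 + 0.14·0.214207 = 0.766389
x=0.280000, w=0.766389: f=0.156224 → w ← 0.766389 + 0.14·0.156224 = 0.788260
x=0.420000, w=0.788260: f=0.088305 → w ← 0.788260 + 0.14·0.088305 = 0.800623
x=0.560000, w=0.800623: f=0.012742 → w ← 0.800623 + 0.14·0.012742 = 0.802407
w(0.7) ≈ 0.8024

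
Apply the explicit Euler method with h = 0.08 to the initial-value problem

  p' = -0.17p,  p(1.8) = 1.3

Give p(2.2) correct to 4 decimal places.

Euler: p_{n+1} = p_n + h·f(x_n, p_n).
x=1.800000, p=1.300000: f=-0.221000 → p ← 1.300000 + 0.08·(-0.221000) = 1.282320
x=1.880000, p=1.282320: f=-0.217994 → p ← 1.282320 + 0.08·(-0.217994) = 1.264880
x=1.960000, p=1.264880: f=-0.215030 → p ← 1.264880 + 0.08·(-0.215030) = 1.247678
x=2.040000, p=1.247678: f=-0.212105 → p ← 1.247678 + 0.08·(-0.212105) = 1.230710
x=2.120000, p=1.230710: f=-0.209221 → p ← 1.230710 + 0.08·(-0.209221) = 1.213972
p(2.2) ≈ 1.2140

1.2140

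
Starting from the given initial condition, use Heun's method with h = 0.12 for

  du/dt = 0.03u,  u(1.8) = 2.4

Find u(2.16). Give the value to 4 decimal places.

Heun: k1 = f(t_n, u_n); k2 = f(t_n + h, u_n + h·k1); u_{n+1} = u_n + (h/2)·(k1 + k2).
t=1.800000, u=2.400000:
  k1 = f(1.800000, 2.400000) = 0.072000
  k2 = f(1.920000, 2.408640) = 0.072259
  u ← 2.400000 + (0.12/2)·(0.072000 + 0.072259) = 2.408656
t=1.920000, u=2.408656:
  k1 = f(1.920000, 2.408656) = 0.072260
  k2 = f(2.040000, 2.417327) = 0.072520
  u ← 2.408656 + (0.12/2)·(0.072260 + 0.072520) = 2.417342
t=2.040000, u=2.417342:
  k1 = f(2.040000, 2.417342) = 0.072520
  k2 = f(2.160000, 2.426045) = 0.072781
  u ← 2.417342 + (0.12/2)·(0.072520 + 0.072781) = 2.426060
u(2.16) ≈ 2.4261

2.4261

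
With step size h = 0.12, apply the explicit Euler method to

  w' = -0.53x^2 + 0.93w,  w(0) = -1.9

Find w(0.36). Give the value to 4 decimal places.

Euler: w_{n+1} = w_n + h·f(x_n, w_n).
x=0.000000, w=-1.900000: f=-1.767000 → w ← -1.900000 + 0.12·(-1.767000) = -2.112040
x=0.120000, w=-2.112040: f=-1.971829 → w ← -2.112040 + 0.12·(-1.971829) = -2.348660
x=0.240000, w=-2.348660: f=-2.214781 → w ← -2.348660 + 0.12·(-2.214781) = -2.614433
w(0.36) ≈ -2.6144

-2.6144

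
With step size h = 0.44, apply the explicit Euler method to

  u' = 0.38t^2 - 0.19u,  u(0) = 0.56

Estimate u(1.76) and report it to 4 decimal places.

Euler: u_{n+1} = u_n + h·f(t_n, u_n).
t=0.000000, u=0.560000: f=-0.106400 → u ← 0.560000 + 0.44·(-0.106400) = 0.513184
t=0.440000, u=0.513184: f=-0.023937 → u ← 0.513184 + 0.44·(-0.023937) = 0.502652
t=0.880000, u=0.502652: f=0.198768 → u ← 0.502652 + 0.44·0.198768 = 0.590110
t=1.320000, u=0.590110: f=0.549991 → u ← 0.590110 + 0.44·0.549991 = 0.832106
u(1.76) ≈ 0.8321

0.8321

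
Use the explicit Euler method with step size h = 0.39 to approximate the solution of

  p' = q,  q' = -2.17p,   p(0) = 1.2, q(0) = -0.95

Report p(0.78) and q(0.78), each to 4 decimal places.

0.0629, -2.6676

Euler on (p,q): p_{n+1} = p_n + h·p', q_{n+1} = q_n + h·q'.
0.000000: (1.200000, -0.950000); f=(-0.950000, -2.604000) → (0.829500, -1.965560)
0.390000: (0.829500, -1.965560); f=(-1.965560, -1.800015) → (0.062932, -2.667566)
(p(0.78), q(0.78)) ≈ (0.0629, -2.6676)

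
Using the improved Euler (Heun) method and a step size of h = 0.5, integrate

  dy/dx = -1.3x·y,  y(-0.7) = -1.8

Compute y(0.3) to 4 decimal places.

Heun: k1 = f(x_n, y_n); k2 = f(x_n + h, y_n + h·k1); y_{n+1} = y_n + (h/2)·(k1 + k2).
x=-0.700000, y=-1.800000:
  k1 = f(-0.700000, -1.800000) = -1.638000
  k2 = f(-0.200000, -2.619000) = -0.680940
  y ← -1.800000 + (0.5/2)·(-1.638000 + (-0.680940)) = -2.379735
x=-0.200000, y=-2.379735:
  k1 = f(-0.200000, -2.379735) = -0.618731
  k2 = f(0.300000, -2.689101) = 1.048749
  y ← -2.379735 + (0.5/2)·(-0.618731 + 1.048749) = -2.272230
y(0.3) ≈ -2.2722

-2.2722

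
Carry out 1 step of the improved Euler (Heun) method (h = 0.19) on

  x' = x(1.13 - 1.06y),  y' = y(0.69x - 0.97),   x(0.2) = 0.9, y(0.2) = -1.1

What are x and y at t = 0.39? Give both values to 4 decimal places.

Heun on (x,y): k1 = f(t_n, state_n); k2 = f(t_n + h, state_n + h·k1); state_{n+1} = state_n + (h/2)·(k1 + k2).
0.200000: (0.900000, -1.100000)
  k1 = (2.066400, 0.383900)
  predictor → (1.292616, -1.027059)
  k2 = (2.867905, 0.080208)
  → (1.368759, -1.055910)
(x(0.39), y(0.39)) ≈ (1.3688, -1.0559)

1.3688, -1.0559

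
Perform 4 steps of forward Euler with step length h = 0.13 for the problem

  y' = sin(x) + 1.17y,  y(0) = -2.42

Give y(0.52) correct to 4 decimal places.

-4.1533

Euler: y_{n+1} = y_n + h·f(x_n, y_n).
x=0.000000, y=-2.420000: f=-2.831400 → y ← -2.420000 + 0.13·(-2.831400) = -2.788082
x=0.130000, y=-2.788082: f=-3.132422 → y ← -2.788082 + 0.13·(-3.132422) = -3.195297
x=0.260000, y=-3.195297: f=-3.481417 → y ← -3.195297 + 0.13·(-3.481417) = -3.647881
x=0.390000, y=-3.647881: f=-3.887832 → y ← -3.647881 + 0.13·(-3.887832) = -4.153299
y(0.52) ≈ -4.1533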